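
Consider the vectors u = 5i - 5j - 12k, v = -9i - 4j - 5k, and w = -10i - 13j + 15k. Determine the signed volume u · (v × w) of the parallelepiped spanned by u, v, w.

v × w:
i: (-4)·15 - (-5)·(-13) = -60 - 65 = -125
j: (-5)·(-10) - (-9)·15 = 50 - (-135) = 185
k: (-9)·(-13) - (-4)·(-10) = 117 - 40 = 77
v × w = (-125, 185, 77)
u · (v × w) = 5·(-125) + (-5)·185 + (-12)·77 = -625 - 925 - 924 = -2474

-2474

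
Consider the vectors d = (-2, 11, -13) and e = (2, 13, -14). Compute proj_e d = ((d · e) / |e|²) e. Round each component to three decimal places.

(1.740, 11.309, -12.179)

d · e = (-2)·2 + 11·13 + (-13)·(-14) = -4 + 143 + 182 = 321
|e|² = 4 + 169 + 196 = 369
proj_e d = (321/369) · (2, 13, -14) ≈ (1.740, 11.309, -12.179)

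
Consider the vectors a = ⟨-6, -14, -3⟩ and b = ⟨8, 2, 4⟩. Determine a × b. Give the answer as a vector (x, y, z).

i: (-14)·4 - (-3)·2 = -56 - (-6) = -50
j: (-3)·8 - (-6)·4 = -24 - (-24) = 0
k: (-6)·2 - (-14)·8 = -12 - (-112) = 100
a × b = (-50, 0, 100)

(-50, 0, 100)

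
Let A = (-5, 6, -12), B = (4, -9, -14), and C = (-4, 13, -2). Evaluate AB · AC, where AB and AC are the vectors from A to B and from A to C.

AB = B − A = (9, -15, -2)
AC = C − A = (1, 7, 10)
AB · AC = 9·1 + (-15)·7 + (-2)·10 = 9 - 105 - 20 = -116

-116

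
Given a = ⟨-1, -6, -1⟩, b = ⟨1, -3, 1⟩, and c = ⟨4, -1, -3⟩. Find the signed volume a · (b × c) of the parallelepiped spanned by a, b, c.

b × c:
i: (-3)·(-3) - 1·(-1) = 9 - (-1) = 10
j: 1·4 - 1·(-3) = 4 - (-3) = 7
k: 1·(-1) - (-3)·4 = -1 - (-12) = 11
b × c = (10, 7, 11)
a · (b × c) = (-1)·10 + (-6)·7 + (-1)·11 = -10 - 42 - 11 = -63

-63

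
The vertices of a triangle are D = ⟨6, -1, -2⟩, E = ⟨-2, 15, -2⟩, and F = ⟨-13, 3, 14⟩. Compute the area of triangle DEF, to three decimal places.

197.423

DE = (-8, 16, 0),  DF = (-19, 4, 16)
i: 16·16 - 0·4 = 256 - 0 = 256
j: 0·(-19) - (-8)·16 = 0 - (-128) = 128
k: (-8)·4 - 16·(-19) = -32 - (-304) = 272
DE × DF = (256, 128, 272)
|DE × DF| = √155904 ≈ 394.8468
area = ½ · 394.8468 ≈ 197.423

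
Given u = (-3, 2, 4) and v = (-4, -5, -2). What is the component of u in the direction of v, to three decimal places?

u · v = (-3)·(-4) + 2·(-5) + 4·(-2) = 12 - 10 - 8 = -6
|v| = √(16 + 25 + 4) = √45 ≈ 6.7082
comp_v u = -6 / √45 ≈ -0.894

-0.894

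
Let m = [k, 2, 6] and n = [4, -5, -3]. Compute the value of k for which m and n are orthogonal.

7

m · n = k·4 + 2·(-5) + 6·(-3) = -28 + 4k
Set equal to 0: 4k = 28, so k = 7.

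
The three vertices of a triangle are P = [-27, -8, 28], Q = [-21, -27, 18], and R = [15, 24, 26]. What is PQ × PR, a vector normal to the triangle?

PQ = (6, -19, -10)
PR = (42, 32, -2)
i: (-19)·(-2) - (-10)·32 = 38 - (-320) = 358
j: (-10)·42 - 6·(-2) = -420 - (-12) = -408
k: 6·32 - (-19)·42 = 192 - (-798) = 990
PQ × PR = (358, -408, 990)

(358, -408, 990)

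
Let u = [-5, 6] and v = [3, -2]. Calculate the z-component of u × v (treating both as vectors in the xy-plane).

-8

(-5)·(-2) - 6·3 = 10 - 18 = -8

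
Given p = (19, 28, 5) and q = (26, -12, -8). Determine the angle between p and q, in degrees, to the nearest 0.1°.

83.3

p · q = 19·26 + 28·(-12) + 5·(-8) = 494 - 336 - 40 = 118
|p|² = 361 + 784 + 25 = 1170,  |p| = √1170 ≈ 34.205263
|q|² = 676 + 144 + 64 = 884,  |q| = √884 ≈ 29.732137
cos θ = 118 / (34.205263 · 29.732137) ≈ 0.11603
θ = arccos(0.11603) ≈ 83.3°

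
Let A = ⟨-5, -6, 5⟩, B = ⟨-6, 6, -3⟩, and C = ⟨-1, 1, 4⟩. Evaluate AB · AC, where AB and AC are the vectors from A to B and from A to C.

88

AB = B − A = (-1, 12, -8)
AC = C − A = (4, 7, -1)
AB · AC = (-1)·4 + 12·7 + (-8)·(-1) = -4 + 84 + 8 = 88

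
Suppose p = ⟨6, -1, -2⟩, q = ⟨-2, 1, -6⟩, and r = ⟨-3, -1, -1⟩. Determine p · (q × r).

-68

q × r:
i: 1·(-1) - (-6)·(-1) = -1 - 6 = -7
j: (-6)·(-3) - (-2)·(-1) = 18 - 2 = 16
k: (-2)·(-1) - 1·(-3) = 2 - (-3) = 5
q × r = (-7, 16, 5)
p · (q × r) = 6·(-7) + (-1)·16 + (-2)·5 = -42 - 16 - 10 = -68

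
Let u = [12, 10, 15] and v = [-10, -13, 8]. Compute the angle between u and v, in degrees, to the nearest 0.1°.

u · v = 12·(-10) + 10·(-13) + 15·8 = -120 - 130 + 120 = -130
|u|² = 144 + 100 + 225 = 469,  |u| = √469 ≈ 21.656408
|v|² = 100 + 169 + 64 = 333,  |v| = √333 ≈ 18.248288
cos θ = -130 / (21.656408 · 18.248288) ≈ -0.32895
θ = arccos(-0.32895) ≈ 109.2°

109.2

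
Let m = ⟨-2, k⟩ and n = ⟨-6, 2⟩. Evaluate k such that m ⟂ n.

m · n = (-2)·(-6) + k·2 = 12 + 2k
Set equal to 0: 2k = -12, so k = -6.

-6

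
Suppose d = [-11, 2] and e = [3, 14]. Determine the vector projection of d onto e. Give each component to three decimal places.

d · e = (-11)·3 + 2·14 = -33 + 28 = -5
|e|² = 9 + 196 = 205
proj_e d = (-5/205) · (3, 14) ≈ (-0.073, -0.341)

(-0.073, -0.341)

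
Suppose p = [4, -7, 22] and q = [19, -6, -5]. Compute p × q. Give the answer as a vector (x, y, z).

(167, 438, 109)

i: (-7)·(-5) - 22·(-6) = 35 - (-132) = 167
j: 22·19 - 4·(-5) = 418 - (-20) = 438
k: 4·(-6) - (-7)·19 = -24 - (-133) = 109
p × q = (167, 438, 109)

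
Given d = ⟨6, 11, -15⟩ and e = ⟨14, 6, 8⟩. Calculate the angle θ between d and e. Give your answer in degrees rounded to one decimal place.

d · e = 6·14 + 11·6 + (-15)·8 = 84 + 66 - 120 = 30
|d|² = 36 + 121 + 225 = 382,  |d| = √382 ≈ 19.544820
|e|² = 196 + 36 + 64 = 296,  |e| = √296 ≈ 17.204651
cos θ = 30 / (19.544820 · 17.204651) ≈ 0.08922
θ = arccos(0.08922) ≈ 84.9°

84.9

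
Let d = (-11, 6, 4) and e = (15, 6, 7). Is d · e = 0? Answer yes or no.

no

d · e = (-11)·15 + 6·6 + 4·7 = -165 + 36 + 28 = -101
Nonzero, so the vectors are not orthogonal.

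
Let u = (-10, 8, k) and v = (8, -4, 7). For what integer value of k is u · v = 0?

u · v = (-10)·8 + 8·(-4) + k·7 = -112 + 7k
Set equal to 0: 7k = 112, so k = 16.

16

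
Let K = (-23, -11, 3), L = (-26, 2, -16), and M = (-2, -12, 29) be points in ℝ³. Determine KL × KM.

KL = (-3, 13, -19)
KM = (21, -1, 26)
i: 13·26 - (-19)·(-1) = 338 - 19 = 319
j: (-19)·21 - (-3)·26 = -399 - (-78) = -321
k: (-3)·(-1) - 13·21 = 3 - 273 = -270
KL × KM = (319, -321, -270)

(319, -321, -270)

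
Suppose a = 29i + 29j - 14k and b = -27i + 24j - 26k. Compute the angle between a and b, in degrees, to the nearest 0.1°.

a · b = 29·(-27) + 29·24 + (-14)·(-26) = -783 + 696 + 364 = 277
|a|² = 841 + 841 + 196 = 1878,  |a| = √1878 ≈ 43.335897
|b|² = 729 + 576 + 676 = 1981,  |b| = √1981 ≈ 44.508426
cos θ = 277 / (43.335897 · 44.508426) ≈ 0.14361
θ = arccos(0.14361) ≈ 81.7°

81.7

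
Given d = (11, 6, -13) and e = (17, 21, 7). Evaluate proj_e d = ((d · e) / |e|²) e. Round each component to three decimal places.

d · e = 11·17 + 6·21 + (-13)·7 = 187 + 126 - 91 = 222
|e|² = 289 + 441 + 49 = 779
proj_e d = (222/779) · (17, 21, 7) ≈ (4.845, 5.985, 1.995)

(4.845, 5.985, 1.995)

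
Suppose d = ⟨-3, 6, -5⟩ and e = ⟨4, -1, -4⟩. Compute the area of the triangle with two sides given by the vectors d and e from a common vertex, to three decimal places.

i: 6·(-4) - (-5)·(-1) = -24 - 5 = -29
j: (-5)·4 - (-3)·(-4) = -20 - 12 = -32
k: (-3)·(-1) - 6·4 = 3 - 24 = -21
d × e = (-29, -32, -21)
|d × e| = √((-29)² + (-32)² + (-21)²) = √2306 ≈ 48.0208
area = ½ · 48.0208 ≈ 24.010

24.010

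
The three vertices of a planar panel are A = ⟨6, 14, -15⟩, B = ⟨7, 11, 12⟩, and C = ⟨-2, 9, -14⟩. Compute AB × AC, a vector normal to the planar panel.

AB = (1, -3, 27)
AC = (-8, -5, 1)
i: (-3)·1 - 27·(-5) = -3 - (-135) = 132
j: 27·(-8) - 1·1 = -216 - 1 = -217
k: 1·(-5) - (-3)·(-8) = -5 - 24 = -29
AB × AC = (132, -217, -29)

(132, -217, -29)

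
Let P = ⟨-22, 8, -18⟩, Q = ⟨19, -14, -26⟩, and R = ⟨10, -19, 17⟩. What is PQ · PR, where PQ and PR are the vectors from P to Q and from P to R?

1626

PQ = Q − P = (41, -22, -8)
PR = R − P = (32, -27, 35)
PQ · PR = 41·32 + (-22)·(-27) + (-8)·35 = 1312 + 594 - 280 = 1626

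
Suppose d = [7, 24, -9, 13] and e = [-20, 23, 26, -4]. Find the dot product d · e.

d · e = 7·(-20) + 24·23 + (-9)·26 + 13·(-4) = -140 + 552 - 234 - 52 = 126

126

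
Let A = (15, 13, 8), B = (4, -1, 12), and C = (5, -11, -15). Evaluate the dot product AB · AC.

AB = B − A = (-11, -14, 4)
AC = C − A = (-10, -24, -23)
AB · AC = (-11)·(-10) + (-14)·(-24) + 4·(-23) = 110 + 336 - 92 = 354

354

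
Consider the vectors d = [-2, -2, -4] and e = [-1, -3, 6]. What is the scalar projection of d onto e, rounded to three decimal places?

-2.359

d · e = (-2)·(-1) + (-2)·(-3) + (-4)·6 = 2 + 6 - 24 = -16
|e| = √(1 + 9 + 36) = √46 ≈ 6.7823
comp_e d = -16 / √46 ≈ -2.359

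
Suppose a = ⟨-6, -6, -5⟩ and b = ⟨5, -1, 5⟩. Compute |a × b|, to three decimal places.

i: (-6)·5 - (-5)·(-1) = -30 - 5 = -35
j: (-5)·5 - (-6)·5 = -25 - (-30) = 5
k: (-6)·(-1) - (-6)·5 = 6 - (-30) = 36
a × b = (-35, 5, 36)
|a × b| = √((-35)² + 5² + 36²) = √2546 ≈ 50.4579

50.458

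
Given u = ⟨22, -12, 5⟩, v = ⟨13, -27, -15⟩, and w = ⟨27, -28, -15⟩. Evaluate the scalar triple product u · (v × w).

4015

v × w:
i: (-27)·(-15) - (-15)·(-28) = 405 - 420 = -15
j: (-15)·27 - 13·(-15) = -405 - (-195) = -210
k: 13·(-28) - (-27)·27 = -364 - (-729) = 365
v × w = (-15, -210, 365)
u · (v × w) = 22·(-15) + (-12)·(-210) + 5·365 = -330 + 2520 + 1825 = 4015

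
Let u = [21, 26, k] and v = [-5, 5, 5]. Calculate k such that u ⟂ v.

-5

u · v = 21·(-5) + 26·5 + k·5 = 25 + 5k
Set equal to 0: 5k = -25, so k = -5.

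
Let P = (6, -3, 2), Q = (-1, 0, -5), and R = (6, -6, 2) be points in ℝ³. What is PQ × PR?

(-21, 0, 21)

PQ = (-7, 3, -7)
PR = (0, -3, 0)
i: 3·0 - (-7)·(-3) = 0 - 21 = -21
j: (-7)·0 - (-7)·0 = 0 - 0 = 0
k: (-7)·(-3) - 3·0 = 21 - 0 = 21
PQ × PR = (-21, 0, 21)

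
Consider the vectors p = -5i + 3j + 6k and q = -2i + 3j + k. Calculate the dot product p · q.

25

p · q = (-5)·(-2) + 3·3 + 6·1 = 10 + 9 + 6 = 25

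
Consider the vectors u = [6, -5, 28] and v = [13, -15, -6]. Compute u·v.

u · v = 6·13 + (-5)·(-15) + 28·(-6) = 78 + 75 - 168 = -15

-15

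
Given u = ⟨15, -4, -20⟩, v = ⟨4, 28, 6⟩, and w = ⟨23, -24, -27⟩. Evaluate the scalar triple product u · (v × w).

4636

v × w:
i: 28·(-27) - 6·(-24) = -756 - (-144) = -612
j: 6·23 - 4·(-27) = 138 - (-108) = 246
k: 4·(-24) - 28·23 = -96 - 644 = -740
v × w = (-612, 246, -740)
u · (v × w) = 15·(-612) + (-4)·246 + (-20)·(-740) = -9180 - 984 + 14800 = 4636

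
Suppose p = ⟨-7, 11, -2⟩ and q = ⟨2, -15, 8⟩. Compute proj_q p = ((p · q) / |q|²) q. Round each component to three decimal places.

p · q = (-7)·2 + 11·(-15) + (-2)·8 = -14 - 165 - 16 = -195
|q|² = 4 + 225 + 64 = 293
proj_q p = (-195/293) · (2, -15, 8) ≈ (-1.331, 9.983, -5.324)

(-1.331, 9.983, -5.324)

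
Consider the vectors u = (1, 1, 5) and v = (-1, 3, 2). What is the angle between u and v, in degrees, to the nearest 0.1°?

u · v = 1·(-1) + 1·3 + 5·2 = -1 + 3 + 10 = 12
|u|² = 1 + 1 + 25 = 27,  |u| = √27 ≈ 5.196152
|v|² = 1 + 9 + 4 = 14,  |v| = √14 ≈ 3.741657
cos θ = 12 / (5.196152 · 3.741657) ≈ 0.61721
θ = arccos(0.61721) ≈ 51.9°

51.9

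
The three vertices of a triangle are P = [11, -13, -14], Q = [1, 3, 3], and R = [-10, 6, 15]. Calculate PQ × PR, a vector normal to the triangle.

PQ = (-10, 16, 17)
PR = (-21, 19, 29)
i: 16·29 - 17·19 = 464 - 323 = 141
j: 17·(-21) - (-10)·29 = -357 - (-290) = -67
k: (-10)·19 - 16·(-21) = -190 - (-336) = 146
PQ × PR = (141, -67, 146)

(141, -67, 146)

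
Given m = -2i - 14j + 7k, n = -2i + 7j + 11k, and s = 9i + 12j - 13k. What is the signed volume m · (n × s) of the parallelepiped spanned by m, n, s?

-1185

n × s:
i: 7·(-13) - 11·12 = -91 - 132 = -223
j: 11·9 - (-2)·(-13) = 99 - 26 = 73
k: (-2)·12 - 7·9 = -24 - 63 = -87
n × s = (-223, 73, -87)
m · (n × s) = (-2)·(-223) + (-14)·73 + 7·(-87) = 446 - 1022 - 609 = -1185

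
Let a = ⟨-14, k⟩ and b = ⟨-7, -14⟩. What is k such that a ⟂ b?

7

a · b = (-14)·(-7) + k·(-14) = 98 - 14k
Set equal to 0: -14k = -98, so k = 7.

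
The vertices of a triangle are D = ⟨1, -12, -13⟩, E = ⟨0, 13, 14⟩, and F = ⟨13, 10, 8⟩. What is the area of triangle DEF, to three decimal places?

DE = (-1, 25, 27),  DF = (12, 22, 21)
i: 25·21 - 27·22 = 525 - 594 = -69
j: 27·12 - (-1)·21 = 324 - (-21) = 345
k: (-1)·22 - 25·12 = -22 - 300 = -322
DE × DF = (-69, 345, -322)
|DE × DF| = √227470 ≈ 476.9382
area = ½ · 476.9382 ≈ 238.469

238.469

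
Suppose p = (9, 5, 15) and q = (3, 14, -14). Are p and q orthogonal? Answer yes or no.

no

p · q = 9·3 + 5·14 + 15·(-14) = 27 + 70 - 210 = -113
Nonzero, so the vectors are not orthogonal.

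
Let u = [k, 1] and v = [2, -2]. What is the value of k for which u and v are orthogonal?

u · v = k·2 + 1·(-2) = -2 + 2k
Set equal to 0: 2k = 2, so k = 1.

1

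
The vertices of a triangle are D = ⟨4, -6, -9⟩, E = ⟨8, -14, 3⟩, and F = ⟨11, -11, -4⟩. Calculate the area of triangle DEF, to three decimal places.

DE = (4, -8, 12),  DF = (7, -5, 5)
i: (-8)·5 - 12·(-5) = -40 - (-60) = 20
j: 12·7 - 4·5 = 84 - 20 = 64
k: 4·(-5) - (-8)·7 = -20 - (-56) = 36
DE × DF = (20, 64, 36)
|DE × DF| = √5792 ≈ 76.1052
area = ½ · 76.1052 ≈ 38.053

38.053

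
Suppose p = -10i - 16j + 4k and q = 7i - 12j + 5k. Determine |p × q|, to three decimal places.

246.844

i: (-16)·5 - 4·(-12) = -80 - (-48) = -32
j: 4·7 - (-10)·5 = 28 - (-50) = 78
k: (-10)·(-12) - (-16)·7 = 120 - (-112) = 232
p × q = (-32, 78, 232)
|p × q| = √((-32)² + 78² + 232²) = √60932 ≈ 246.8441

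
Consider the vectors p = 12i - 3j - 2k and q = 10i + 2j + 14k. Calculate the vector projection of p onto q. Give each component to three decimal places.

(2.867, 0.573, 4.013)

p · q = 12·10 + (-3)·2 + (-2)·14 = 120 - 6 - 28 = 86
|q|² = 100 + 4 + 196 = 300
proj_q p = (86/300) · (10, 2, 14) ≈ (2.867, 0.573, 4.013)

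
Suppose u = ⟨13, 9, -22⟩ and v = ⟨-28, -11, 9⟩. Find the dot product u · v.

-661

u · v = 13·(-28) + 9·(-11) + (-22)·9 = -364 - 99 - 198 = -661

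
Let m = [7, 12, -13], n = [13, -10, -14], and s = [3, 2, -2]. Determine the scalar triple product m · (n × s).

-584

n × s:
i: (-10)·(-2) - (-14)·2 = 20 - (-28) = 48
j: (-14)·3 - 13·(-2) = -42 - (-26) = -16
k: 13·2 - (-10)·3 = 26 - (-30) = 56
n × s = (48, -16, 56)
m · (n × s) = 7·48 + 12·(-16) + (-13)·56 = 336 - 192 - 728 = -584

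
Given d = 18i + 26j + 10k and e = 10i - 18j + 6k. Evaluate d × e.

i: 26·6 - 10·(-18) = 156 - (-180) = 336
j: 10·10 - 18·6 = 100 - 108 = -8
k: 18·(-18) - 26·10 = -324 - 260 = -584
d × e = (336, -8, -584)

(336, -8, -584)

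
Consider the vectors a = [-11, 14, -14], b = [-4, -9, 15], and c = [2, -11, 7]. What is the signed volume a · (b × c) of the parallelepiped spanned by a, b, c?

-1178

b × c:
i: (-9)·7 - 15·(-11) = -63 - (-165) = 102
j: 15·2 - (-4)·7 = 30 - (-28) = 58
k: (-4)·(-11) - (-9)·2 = 44 - (-18) = 62
b × c = (102, 58, 62)
a · (b × c) = (-11)·102 + 14·58 + (-14)·62 = -1122 + 812 - 868 = -1178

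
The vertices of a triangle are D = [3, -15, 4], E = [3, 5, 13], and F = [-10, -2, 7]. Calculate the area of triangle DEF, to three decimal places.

145.377

DE = (0, 20, 9),  DF = (-13, 13, 3)
i: 20·3 - 9·13 = 60 - 117 = -57
j: 9·(-13) - 0·3 = -117 - 0 = -117
k: 0·13 - 20·(-13) = 0 - (-260) = 260
DE × DF = (-57, -117, 260)
|DE × DF| = √84538 ≈ 290.7542
area = ½ · 290.7542 ≈ 145.377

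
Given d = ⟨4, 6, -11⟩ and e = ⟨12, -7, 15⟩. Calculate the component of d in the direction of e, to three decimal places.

-7.777

d · e = 4·12 + 6·(-7) + (-11)·15 = 48 - 42 - 165 = -159
|e| = √(144 + 49 + 225) = √418 ≈ 20.4450
comp_e d = -159 / √418 ≈ -7.777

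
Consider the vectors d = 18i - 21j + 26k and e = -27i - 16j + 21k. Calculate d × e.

(-25, -1080, -855)

i: (-21)·21 - 26·(-16) = -441 - (-416) = -25
j: 26·(-27) - 18·21 = -702 - 378 = -1080
k: 18·(-16) - (-21)·(-27) = -288 - 567 = -855
d × e = (-25, -1080, -855)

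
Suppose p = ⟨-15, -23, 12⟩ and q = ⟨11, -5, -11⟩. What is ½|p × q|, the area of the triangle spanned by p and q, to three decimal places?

227.289

i: (-23)·(-11) - 12·(-5) = 253 - (-60) = 313
j: 12·11 - (-15)·(-11) = 132 - 165 = -33
k: (-15)·(-5) - (-23)·11 = 75 - (-253) = 328
p × q = (313, -33, 328)
|p × q| = √(313² + (-33)² + 328²) = √206642 ≈ 454.5789
area = ½ · 454.5789 ≈ 227.289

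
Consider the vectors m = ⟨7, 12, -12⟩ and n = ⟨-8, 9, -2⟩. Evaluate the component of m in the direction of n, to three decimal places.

6.226

m · n = 7·(-8) + 12·9 + (-12)·(-2) = -56 + 108 + 24 = 76
|n| = √(64 + 81 + 4) = √149 ≈ 12.2066
comp_n m = 76 / √149 ≈ 6.226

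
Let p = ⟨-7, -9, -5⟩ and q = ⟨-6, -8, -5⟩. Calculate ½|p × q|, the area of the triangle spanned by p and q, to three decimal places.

3.674

i: (-9)·(-5) - (-5)·(-8) = 45 - 40 = 5
j: (-5)·(-6) - (-7)·(-5) = 30 - 35 = -5
k: (-7)·(-8) - (-9)·(-6) = 56 - 54 = 2
p × q = (5, -5, 2)
|p × q| = √(5² + (-5)² + 2²) = √54 ≈ 7.3485
area = ½ · 7.3485 ≈ 3.674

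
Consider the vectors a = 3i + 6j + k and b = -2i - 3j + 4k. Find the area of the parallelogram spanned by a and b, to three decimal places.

30.561

i: 6·4 - 1·(-3) = 24 - (-3) = 27
j: 1·(-2) - 3·4 = -2 - 12 = -14
k: 3·(-3) - 6·(-2) = -9 - (-12) = 3
a × b = (27, -14, 3)
|a × b| = √(27² + (-14)² + 3²) = √934 ≈ 30.5614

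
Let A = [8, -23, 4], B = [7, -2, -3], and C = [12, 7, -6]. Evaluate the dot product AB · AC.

AB = B − A = (-1, 21, -7)
AC = C − A = (4, 30, -10)
AB · AC = (-1)·4 + 21·30 + (-7)·(-10) = -4 + 630 + 70 = 696

696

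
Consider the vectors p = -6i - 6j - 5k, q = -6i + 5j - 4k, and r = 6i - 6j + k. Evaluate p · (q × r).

q × r:
i: 5·1 - (-4)·(-6) = 5 - 24 = -19
j: (-4)·6 - (-6)·1 = -24 - (-6) = -18
k: (-6)·(-6) - 5·6 = 36 - 30 = 6
q × r = (-19, -18, 6)
p · (q × r) = (-6)·(-19) + (-6)·(-18) + (-5)·6 = 114 + 108 - 30 = 192

192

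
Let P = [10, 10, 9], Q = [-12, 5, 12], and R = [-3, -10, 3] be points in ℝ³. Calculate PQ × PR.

PQ = (-22, -5, 3)
PR = (-13, -20, -6)
i: (-5)·(-6) - 3·(-20) = 30 - (-60) = 90
j: 3·(-13) - (-22)·(-6) = -39 - 132 = -171
k: (-22)·(-20) - (-5)·(-13) = 440 - 65 = 375
PQ × PR = (90, -171, 375)

(90, -171, 375)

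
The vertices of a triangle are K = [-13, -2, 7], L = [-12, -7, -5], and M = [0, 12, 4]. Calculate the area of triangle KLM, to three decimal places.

KL = (1, -5, -12),  KM = (13, 14, -3)
i: (-5)·(-3) - (-12)·14 = 15 - (-168) = 183
j: (-12)·13 - 1·(-3) = -156 - (-3) = -153
k: 1·14 - (-5)·13 = 14 - (-65) = 79
KL × KM = (183, -153, 79)
|KL × KM| = √63139 ≈ 251.2748
area = ½ · 251.2748 ≈ 125.637

125.637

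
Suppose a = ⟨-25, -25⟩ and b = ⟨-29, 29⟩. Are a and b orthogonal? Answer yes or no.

yes

a · b = (-25)·(-29) + (-25)·29 = 725 - 725 = 0
Zero, so the vectors are orthogonal.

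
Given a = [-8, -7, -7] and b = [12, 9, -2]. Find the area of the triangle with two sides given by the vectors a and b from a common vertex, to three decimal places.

i: (-7)·(-2) - (-7)·9 = 14 - (-63) = 77
j: (-7)·12 - (-8)·(-2) = -84 - 16 = -100
k: (-8)·9 - (-7)·12 = -72 - (-84) = 12
a × b = (77, -100, 12)
|a × b| = √(77² + (-100)² + 12²) = √16073 ≈ 126.7793
area = ½ · 126.7793 ≈ 63.390

63.390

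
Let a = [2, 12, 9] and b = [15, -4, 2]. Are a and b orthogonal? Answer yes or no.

yes

a · b = 2·15 + 12·(-4) + 9·2 = 30 - 48 + 18 = 0
Zero, so the vectors are orthogonal.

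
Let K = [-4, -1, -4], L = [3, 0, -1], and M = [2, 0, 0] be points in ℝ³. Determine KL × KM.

KL = (7, 1, 3)
KM = (6, 1, 4)
i: 1·4 - 3·1 = 4 - 3 = 1
j: 3·6 - 7·4 = 18 - 28 = -10
k: 7·1 - 1·6 = 7 - 6 = 1
KL × KM = (1, -10, 1)

(1, -10, 1)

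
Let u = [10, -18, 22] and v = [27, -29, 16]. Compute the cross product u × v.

(350, 434, 196)

i: (-18)·16 - 22·(-29) = -288 - (-638) = 350
j: 22·27 - 10·16 = 594 - 160 = 434
k: 10·(-29) - (-18)·27 = -290 - (-486) = 196
u × v = (350, 434, 196)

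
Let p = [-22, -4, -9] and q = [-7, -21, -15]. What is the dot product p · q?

p · q = (-22)·(-7) + (-4)·(-21) + (-9)·(-15) = 154 + 84 + 135 = 373

373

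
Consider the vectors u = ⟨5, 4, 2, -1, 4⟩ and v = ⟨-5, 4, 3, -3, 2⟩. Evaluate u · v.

u · v = 5·(-5) + 4·4 + 2·3 + (-1)·(-3) + 4·2 = -25 + 16 + 6 + 3 + 8 = 8

8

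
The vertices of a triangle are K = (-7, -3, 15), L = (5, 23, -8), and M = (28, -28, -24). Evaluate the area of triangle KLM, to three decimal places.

KL = (12, 26, -23),  KM = (35, -25, -39)
i: 26·(-39) - (-23)·(-25) = -1014 - 575 = -1589
j: (-23)·35 - 12·(-39) = -805 - (-468) = -337
k: 12·(-25) - 26·35 = -300 - 910 = -1210
KL × KM = (-1589, -337, -1210)
|KL × KM| = √4102590 ≈ 2025.4851
area = ½ · 2025.4851 ≈ 1012.743

1012.743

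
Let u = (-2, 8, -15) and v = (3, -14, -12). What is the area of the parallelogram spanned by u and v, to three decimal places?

i: 8·(-12) - (-15)·(-14) = -96 - 210 = -306
j: (-15)·3 - (-2)·(-12) = -45 - 24 = -69
k: (-2)·(-14) - 8·3 = 28 - 24 = 4
u × v = (-306, -69, 4)
|u × v| = √((-306)² + (-69)² + 4²) = √98413 ≈ 313.7085

313.708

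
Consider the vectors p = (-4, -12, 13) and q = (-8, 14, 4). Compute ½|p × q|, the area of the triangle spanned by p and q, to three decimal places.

144.696

i: (-12)·4 - 13·14 = -48 - 182 = -230
j: 13·(-8) - (-4)·4 = -104 - (-16) = -88
k: (-4)·14 - (-12)·(-8) = -56 - 96 = -152
p × q = (-230, -88, -152)
|p × q| = √((-230)² + (-88)² + (-152)²) = √83748 ≈ 289.3925
area = ½ · 289.3925 ≈ 144.696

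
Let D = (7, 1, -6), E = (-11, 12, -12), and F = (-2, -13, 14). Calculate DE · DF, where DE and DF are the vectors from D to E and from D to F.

DE = E − D = (-18, 11, -6)
DF = F − D = (-9, -14, 20)
DE · DF = (-18)·(-9) + 11·(-14) + (-6)·20 = 162 - 154 - 120 = -112

-112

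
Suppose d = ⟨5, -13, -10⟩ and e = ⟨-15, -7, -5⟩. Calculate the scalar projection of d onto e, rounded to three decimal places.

d · e = 5·(-15) + (-13)·(-7) + (-10)·(-5) = -75 + 91 + 50 = 66
|e| = √(225 + 49 + 25) = √299 ≈ 17.2916
comp_e d = 66 / √299 ≈ 3.817

3.817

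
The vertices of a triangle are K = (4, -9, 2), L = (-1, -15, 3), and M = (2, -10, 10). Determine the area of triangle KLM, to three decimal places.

30.422

KL = (-5, -6, 1),  KM = (-2, -1, 8)
i: (-6)·8 - 1·(-1) = -48 - (-1) = -47
j: 1·(-2) - (-5)·8 = -2 - (-40) = 38
k: (-5)·(-1) - (-6)·(-2) = 5 - 12 = -7
KL × KM = (-47, 38, -7)
|KL × KM| = √3702 ≈ 60.8441
area = ½ · 60.8441 ≈ 30.422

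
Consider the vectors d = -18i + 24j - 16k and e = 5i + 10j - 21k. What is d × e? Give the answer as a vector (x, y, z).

i: 24·(-21) - (-16)·10 = -504 - (-160) = -344
j: (-16)·5 - (-18)·(-21) = -80 - 378 = -458
k: (-18)·10 - 24·5 = -180 - 120 = -300
d × e = (-344, -458, -300)

(-344, -458, -300)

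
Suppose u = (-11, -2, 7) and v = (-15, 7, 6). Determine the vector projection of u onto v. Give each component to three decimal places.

u · v = (-11)·(-15) + (-2)·7 + 7·6 = 165 - 14 + 42 = 193
|v|² = 225 + 49 + 36 = 310
proj_v u = (193/310) · (-15, 7, 6) ≈ (-9.339, 4.358, 3.735)

(-9.339, 4.358, 3.735)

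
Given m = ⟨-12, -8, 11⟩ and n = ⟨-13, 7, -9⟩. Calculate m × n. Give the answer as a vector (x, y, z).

i: (-8)·(-9) - 11·7 = 72 - 77 = -5
j: 11·(-13) - (-12)·(-9) = -143 - 108 = -251
k: (-12)·7 - (-8)·(-13) = -84 - 104 = -188
m × n = (-5, -251, -188)

(-5, -251, -188)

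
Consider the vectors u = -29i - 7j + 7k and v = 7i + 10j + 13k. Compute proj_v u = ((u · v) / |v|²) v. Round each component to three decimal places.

u · v = (-29)·7 + (-7)·10 + 7·13 = -203 - 70 + 91 = -182
|v|² = 49 + 100 + 169 = 318
proj_v u = (-182/318) · (7, 10, 13) ≈ (-4.006, -5.723, -7.440)

(-4.006, -5.723, -7.440)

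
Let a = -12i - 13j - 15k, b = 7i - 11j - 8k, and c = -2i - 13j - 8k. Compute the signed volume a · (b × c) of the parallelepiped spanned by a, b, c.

b × c:
i: (-11)·(-8) - (-8)·(-13) = 88 - 104 = -16
j: (-8)·(-2) - 7·(-8) = 16 - (-56) = 72
k: 7·(-13) - (-11)·(-2) = -91 - 22 = -113
b × c = (-16, 72, -113)
a · (b × c) = (-12)·(-16) + (-13)·72 + (-15)·(-113) = 192 - 936 + 1695 = 951

951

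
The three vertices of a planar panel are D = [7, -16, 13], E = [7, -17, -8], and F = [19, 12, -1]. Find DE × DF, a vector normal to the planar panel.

DE = (0, -1, -21)
DF = (12, 28, -14)
i: (-1)·(-14) - (-21)·28 = 14 - (-588) = 602
j: (-21)·12 - 0·(-14) = -252 - 0 = -252
k: 0·28 - (-1)·12 = 0 - (-12) = 12
DE × DF = (602, -252, 12)

(602, -252, 12)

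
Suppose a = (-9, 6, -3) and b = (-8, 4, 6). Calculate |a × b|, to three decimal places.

92.369

i: 6·6 - (-3)·4 = 36 - (-12) = 48
j: (-3)·(-8) - (-9)·6 = 24 - (-54) = 78
k: (-9)·4 - 6·(-8) = -36 - (-48) = 12
a × b = (48, 78, 12)
|a × b| = √(48² + 78² + 12²) = √8532 ≈ 92.3688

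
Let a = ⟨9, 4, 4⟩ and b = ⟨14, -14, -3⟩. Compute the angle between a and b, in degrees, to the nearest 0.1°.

a · b = 9·14 + 4·(-14) + 4·(-3) = 126 - 56 - 12 = 58
|a|² = 81 + 16 + 16 = 113,  |a| = √113 ≈ 10.630146
|b|² = 196 + 196 + 9 = 401,  |b| = √401 ≈ 20.024984
cos θ = 58 / (10.630146 · 20.024984) ≈ 0.27247
θ = arccos(0.27247) ≈ 74.2°

74.2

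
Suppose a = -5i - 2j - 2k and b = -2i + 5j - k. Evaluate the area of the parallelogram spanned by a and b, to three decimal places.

i: (-2)·(-1) - (-2)·5 = 2 - (-10) = 12
j: (-2)·(-2) - (-5)·(-1) = 4 - 5 = -1
k: (-5)·5 - (-2)·(-2) = -25 - 4 = -29
a × b = (12, -1, -29)
|a × b| = √(12² + (-1)² + (-29)²) = √986 ≈ 31.4006

31.401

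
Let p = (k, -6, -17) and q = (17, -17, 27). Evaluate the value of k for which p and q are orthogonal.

p · q = k·17 + (-6)·(-17) + (-17)·27 = -357 + 17k
Set equal to 0: 17k = 357, so k = 21.

21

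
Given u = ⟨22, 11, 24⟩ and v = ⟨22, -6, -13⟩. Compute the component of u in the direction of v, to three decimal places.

4.038

u · v = 22·22 + 11·(-6) + 24·(-13) = 484 - 66 - 312 = 106
|v| = √(484 + 36 + 169) = √689 ≈ 26.2488
comp_v u = 106 / √689 ≈ 4.038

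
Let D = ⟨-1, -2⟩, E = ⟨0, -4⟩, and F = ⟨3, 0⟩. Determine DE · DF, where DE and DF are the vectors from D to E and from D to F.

DE = E − D = (1, -2)
DF = F − D = (4, 2)
DE · DF = 1·4 + (-2)·2 = 4 - 4 = 0

0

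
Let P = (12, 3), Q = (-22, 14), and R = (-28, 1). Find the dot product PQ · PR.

PQ = Q − P = (-34, 11)
PR = R − P = (-40, -2)
PQ · PR = (-34)·(-40) + 11·(-2) = 1360 - 22 = 1338

1338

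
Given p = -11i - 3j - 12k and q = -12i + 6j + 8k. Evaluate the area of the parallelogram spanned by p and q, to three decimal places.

257.938

i: (-3)·8 - (-12)·6 = -24 - (-72) = 48
j: (-12)·(-12) - (-11)·8 = 144 - (-88) = 232
k: (-11)·6 - (-3)·(-12) = -66 - 36 = -102
p × q = (48, 232, -102)
|p × q| = √(48² + 232² + (-102)²) = √66532 ≈ 257.9380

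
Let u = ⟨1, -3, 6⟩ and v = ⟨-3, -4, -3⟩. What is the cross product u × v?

(33, -15, -13)

i: (-3)·(-3) - 6·(-4) = 9 - (-24) = 33
j: 6·(-3) - 1·(-3) = -18 - (-3) = -15
k: 1·(-4) - (-3)·(-3) = -4 - 9 = -13
u × v = (33, -15, -13)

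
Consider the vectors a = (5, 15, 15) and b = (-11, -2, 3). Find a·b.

-40

a · b = 5·(-11) + 15·(-2) + 15·3 = -55 - 30 + 45 = -40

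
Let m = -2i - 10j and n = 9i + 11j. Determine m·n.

-128

m · n = (-2)·9 + (-10)·11 = -18 - 110 = -128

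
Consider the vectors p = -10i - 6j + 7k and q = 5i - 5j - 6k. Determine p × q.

i: (-6)·(-6) - 7·(-5) = 36 - (-35) = 71
j: 7·5 - (-10)·(-6) = 35 - 60 = -25
k: (-10)·(-5) - (-6)·5 = 50 - (-30) = 80
p × q = (71, -25, 80)

(71, -25, 80)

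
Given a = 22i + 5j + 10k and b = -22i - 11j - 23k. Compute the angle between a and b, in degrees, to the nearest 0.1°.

a · b = 22·(-22) + 5·(-11) + 10·(-23) = -484 - 55 - 230 = -769
|a|² = 484 + 25 + 100 = 609,  |a| = √609 ≈ 24.677925
|b|² = 484 + 121 + 529 = 1134,  |b| = √1134 ≈ 33.674916
cos θ = -769 / (24.677925 · 33.674916) ≈ -0.92536
θ = arccos(-0.92536) ≈ 157.7°

157.7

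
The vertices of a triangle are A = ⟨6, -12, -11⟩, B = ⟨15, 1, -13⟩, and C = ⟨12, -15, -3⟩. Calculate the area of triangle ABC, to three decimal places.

AB = (9, 13, -2),  AC = (6, -3, 8)
i: 13·8 - (-2)·(-3) = 104 - 6 = 98
j: (-2)·6 - 9·8 = -12 - 72 = -84
k: 9·(-3) - 13·6 = -27 - 78 = -105
AB × AC = (98, -84, -105)
|AB × AC| = √27685 ≈ 166.3881
area = ½ · 166.3881 ≈ 83.194

83.194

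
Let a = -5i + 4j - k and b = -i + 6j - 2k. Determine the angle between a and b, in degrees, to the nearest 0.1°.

41.7

a · b = (-5)·(-1) + 4·6 + (-1)·(-2) = 5 + 24 + 2 = 31
|a|² = 25 + 16 + 1 = 42,  |a| = √42 ≈ 6.480741
|b|² = 1 + 36 + 4 = 41,  |b| = √41 ≈ 6.403124
cos θ = 31 / (6.480741 · 6.403124) ≈ 0.74704
θ = arccos(0.74704) ≈ 41.7°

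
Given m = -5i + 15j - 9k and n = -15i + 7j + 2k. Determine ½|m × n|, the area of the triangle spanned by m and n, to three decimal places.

128.232

i: 15·2 - (-9)·7 = 30 - (-63) = 93
j: (-9)·(-15) - (-5)·2 = 135 - (-10) = 145
k: (-5)·7 - 15·(-15) = -35 - (-225) = 190
m × n = (93, 145, 190)
|m × n| = √(93² + 145² + 190²) = √65774 ≈ 256.4644
area = ½ · 256.4644 ≈ 128.232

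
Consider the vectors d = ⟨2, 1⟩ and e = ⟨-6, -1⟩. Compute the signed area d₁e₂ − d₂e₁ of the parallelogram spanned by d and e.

4

2·(-1) - 1·(-6) = -2 - (-6) = 4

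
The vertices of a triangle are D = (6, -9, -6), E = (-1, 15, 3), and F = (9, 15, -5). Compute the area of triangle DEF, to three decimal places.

154.612

DE = (-7, 24, 9),  DF = (3, 24, 1)
i: 24·1 - 9·24 = 24 - 216 = -192
j: 9·3 - (-7)·1 = 27 - (-7) = 34
k: (-7)·24 - 24·3 = -168 - 72 = -240
DE × DF = (-192, 34, -240)
|DE × DF| = √95620 ≈ 309.2248
area = ½ · 309.2248 ≈ 154.612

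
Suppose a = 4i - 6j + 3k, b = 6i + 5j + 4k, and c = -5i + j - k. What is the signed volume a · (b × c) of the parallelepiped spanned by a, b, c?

b × c:
i: 5·(-1) - 4·1 = -5 - 4 = -9
j: 4·(-5) - 6·(-1) = -20 - (-6) = -14
k: 6·1 - 5·(-5) = 6 - (-25) = 31
b × c = (-9, -14, 31)
a · (b × c) = 4·(-9) + (-6)·(-14) + 3·31 = -36 + 84 + 93 = 141

141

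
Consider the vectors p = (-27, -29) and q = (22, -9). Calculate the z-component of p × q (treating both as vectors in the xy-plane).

(-27)·(-9) - (-29)·22 = 243 - (-638) = 881

881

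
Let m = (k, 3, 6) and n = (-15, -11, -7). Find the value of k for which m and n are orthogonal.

m · n = k·(-15) + 3·(-11) + 6·(-7) = -75 - 15k
Set equal to 0: -15k = 75, so k = -5.

-5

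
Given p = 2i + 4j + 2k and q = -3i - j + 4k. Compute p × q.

(18, -14, 10)

i: 4·4 - 2·(-1) = 16 - (-2) = 18
j: 2·(-3) - 2·4 = -6 - 8 = -14
k: 2·(-1) - 4·(-3) = -2 - (-12) = 10
p × q = (18, -14, 10)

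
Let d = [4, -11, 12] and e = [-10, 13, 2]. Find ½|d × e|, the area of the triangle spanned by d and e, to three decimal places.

i: (-11)·2 - 12·13 = -22 - 156 = -178
j: 12·(-10) - 4·2 = -120 - 8 = -128
k: 4·13 - (-11)·(-10) = 52 - 110 = -58
d × e = (-178, -128, -58)
|d × e| = √((-178)² + (-128)² + (-58)²) = √51432 ≈ 226.7862
area = ½ · 226.7862 ≈ 113.393

113.393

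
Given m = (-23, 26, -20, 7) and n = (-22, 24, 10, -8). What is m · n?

m · n = (-23)·(-22) + 26·24 + (-20)·10 + 7·(-8) = 506 + 624 - 200 - 56 = 874

874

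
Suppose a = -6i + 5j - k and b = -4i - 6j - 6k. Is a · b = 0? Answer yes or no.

yes

a · b = (-6)·(-4) + 5·(-6) + (-1)·(-6) = 24 - 30 + 6 = 0
Zero, so the vectors are orthogonal.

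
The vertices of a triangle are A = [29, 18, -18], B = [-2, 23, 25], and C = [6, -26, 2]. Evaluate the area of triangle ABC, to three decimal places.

1254.160

AB = (-31, 5, 43),  AC = (-23, -44, 20)
i: 5·20 - 43·(-44) = 100 - (-1892) = 1992
j: 43·(-23) - (-31)·20 = -989 - (-620) = -369
k: (-31)·(-44) - 5·(-23) = 1364 - (-115) = 1479
AB × AC = (1992, -369, 1479)
|AB × AC| = √6291666 ≈ 2508.3194
area = ½ · 2508.3194 ≈ 1254.160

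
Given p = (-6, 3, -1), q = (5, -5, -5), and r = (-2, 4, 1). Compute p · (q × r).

-85

q × r:
i: (-5)·1 - (-5)·4 = -5 - (-20) = 15
j: (-5)·(-2) - 5·1 = 10 - 5 = 5
k: 5·4 - (-5)·(-2) = 20 - 10 = 10
q × r = (15, 5, 10)
p · (q × r) = (-6)·15 + 3·5 + (-1)·10 = -90 + 15 - 10 = -85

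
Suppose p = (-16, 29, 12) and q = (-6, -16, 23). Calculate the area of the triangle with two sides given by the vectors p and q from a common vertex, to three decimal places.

502.593

i: 29·23 - 12·(-16) = 667 - (-192) = 859
j: 12·(-6) - (-16)·23 = -72 - (-368) = 296
k: (-16)·(-16) - 29·(-6) = 256 - (-174) = 430
p × q = (859, 296, 430)
|p × q| = √(859² + 296² + 430²) = √1010397 ≈ 1005.1851
area = ½ · 1005.1851 ≈ 502.593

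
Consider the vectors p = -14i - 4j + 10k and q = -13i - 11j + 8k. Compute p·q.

p · q = (-14)·(-13) + (-4)·(-11) + 10·8 = 182 + 44 + 80 = 306

306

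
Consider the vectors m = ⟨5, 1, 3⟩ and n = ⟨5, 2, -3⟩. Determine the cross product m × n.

(-9, 30, 5)

i: 1·(-3) - 3·2 = -3 - 6 = -9
j: 3·5 - 5·(-3) = 15 - (-15) = 30
k: 5·2 - 1·5 = 10 - 5 = 5
m × n = (-9, 30, 5)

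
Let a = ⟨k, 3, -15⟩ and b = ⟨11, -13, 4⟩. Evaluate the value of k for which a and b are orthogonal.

9

a · b = k·11 + 3·(-13) + (-15)·4 = -99 + 11k
Set equal to 0: 11k = 99, so k = 9.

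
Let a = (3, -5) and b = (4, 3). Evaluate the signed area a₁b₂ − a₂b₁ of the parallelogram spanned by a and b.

3·3 - (-5)·4 = 9 - (-20) = 29

29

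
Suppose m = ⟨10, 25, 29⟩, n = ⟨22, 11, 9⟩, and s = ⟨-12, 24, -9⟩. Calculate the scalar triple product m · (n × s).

n × s:
i: 11·(-9) - 9·24 = -99 - 216 = -315
j: 9·(-12) - 22·(-9) = -108 - (-198) = 90
k: 22·24 - 11·(-12) = 528 - (-132) = 660
n × s = (-315, 90, 660)
m · (n × s) = 10·(-315) + 25·90 + 29·660 = -3150 + 2250 + 19140 = 18240

18240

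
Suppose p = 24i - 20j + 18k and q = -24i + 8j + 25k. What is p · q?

p · q = 24·(-24) + (-20)·8 + 18·25 = -576 - 160 + 450 = -286

-286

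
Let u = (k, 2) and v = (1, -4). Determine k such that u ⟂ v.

8

u · v = k·1 + 2·(-4) = -8 + 1k
Set equal to 0: 1k = 8, so k = 8.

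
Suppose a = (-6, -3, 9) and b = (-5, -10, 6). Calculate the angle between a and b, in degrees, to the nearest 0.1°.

36.8

a · b = (-6)·(-5) + (-3)·(-10) + 9·6 = 30 + 30 + 54 = 114
|a|² = 36 + 9 + 81 = 126,  |a| = √126 ≈ 11.224972
|b|² = 25 + 100 + 36 = 161,  |b| = √161 ≈ 12.688578
cos θ = 114 / (11.224972 · 12.688578) ≈ 0.80040
θ = arccos(0.80040) ≈ 36.8°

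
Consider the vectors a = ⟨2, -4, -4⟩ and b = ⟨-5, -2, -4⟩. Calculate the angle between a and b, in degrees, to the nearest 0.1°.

69.6

a · b = 2·(-5) + (-4)·(-2) + (-4)·(-4) = -10 + 8 + 16 = 14
|a|² = 4 + 16 + 16 = 36,  |a| = √36 ≈ 6.000000
|b|² = 25 + 4 + 16 = 45,  |b| = √45 ≈ 6.708204
cos θ = 14 / (6.000000 · 6.708204) ≈ 0.34783
θ = arccos(0.34783) ≈ 69.6°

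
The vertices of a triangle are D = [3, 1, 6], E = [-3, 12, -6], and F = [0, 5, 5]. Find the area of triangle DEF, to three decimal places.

DE = (-6, 11, -12),  DF = (-3, 4, -1)
i: 11·(-1) - (-12)·4 = -11 - (-48) = 37
j: (-12)·(-3) - (-6)·(-1) = 36 - 6 = 30
k: (-6)·4 - 11·(-3) = -24 - (-33) = 9
DE × DF = (37, 30, 9)
|DE × DF| = √2350 ≈ 48.4768
area = ½ · 48.4768 ≈ 24.238

24.238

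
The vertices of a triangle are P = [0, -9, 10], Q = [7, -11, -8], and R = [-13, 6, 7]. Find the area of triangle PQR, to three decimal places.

191.991

PQ = (7, -2, -18),  PR = (-13, 15, -3)
i: (-2)·(-3) - (-18)·15 = 6 - (-270) = 276
j: (-18)·(-13) - 7·(-3) = 234 - (-21) = 255
k: 7·15 - (-2)·(-13) = 105 - 26 = 79
PQ × PR = (276, 255, 79)
|PQ × PR| = √147442 ≈ 383.9818
area = ½ · 383.9818 ≈ 191.991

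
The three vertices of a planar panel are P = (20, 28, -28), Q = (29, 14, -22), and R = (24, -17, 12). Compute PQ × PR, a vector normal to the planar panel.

(-290, -336, -349)

PQ = (9, -14, 6)
PR = (4, -45, 40)
i: (-14)·40 - 6·(-45) = -560 - (-270) = -290
j: 6·4 - 9·40 = 24 - 360 = -336
k: 9·(-45) - (-14)·4 = -405 - (-56) = -349
PQ × PR = (-290, -336, -349)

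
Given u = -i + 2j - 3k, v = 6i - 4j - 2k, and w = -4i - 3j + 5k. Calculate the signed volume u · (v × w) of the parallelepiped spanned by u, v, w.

v × w:
i: (-4)·5 - (-2)·(-3) = -20 - 6 = -26
j: (-2)·(-4) - 6·5 = 8 - 30 = -22
k: 6·(-3) - (-4)·(-4) = -18 - 16 = -34
v × w = (-26, -22, -34)
u · (v × w) = (-1)·(-26) + 2·(-22) + (-3)·(-34) = 26 - 44 + 102 = 84

84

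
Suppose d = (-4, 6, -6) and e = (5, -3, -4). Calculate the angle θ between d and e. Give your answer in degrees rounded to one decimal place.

102.2

d · e = (-4)·5 + 6·(-3) + (-6)·(-4) = -20 - 18 + 24 = -14
|d|² = 16 + 36 + 36 = 88,  |d| = √88 ≈ 9.380832
|e|² = 25 + 9 + 16 = 50,  |e| = √50 ≈ 7.071068
cos θ = -14 / (9.380832 · 7.071068) ≈ -0.21106
θ = arccos(-0.21106) ≈ 102.2°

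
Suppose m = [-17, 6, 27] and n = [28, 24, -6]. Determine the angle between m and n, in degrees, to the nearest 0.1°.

114.0

m · n = (-17)·28 + 6·24 + 27·(-6) = -476 + 144 - 162 = -494
|m|² = 289 + 36 + 729 = 1054,  |m| = √1054 ≈ 32.465366
|n|² = 784 + 576 + 36 = 1396,  |n| = √1396 ≈ 37.363083
cos θ = -494 / (32.465366 · 37.363083) ≈ -0.40725
θ = arccos(-0.40725) ≈ 114.0°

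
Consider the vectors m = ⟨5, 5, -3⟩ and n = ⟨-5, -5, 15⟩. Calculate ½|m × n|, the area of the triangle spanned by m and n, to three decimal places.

i: 5·15 - (-3)·(-5) = 75 - 15 = 60
j: (-3)·(-5) - 5·15 = 15 - 75 = -60
k: 5·(-5) - 5·(-5) = -25 - (-25) = 0
m × n = (60, -60, 0)
|m × n| = √(60² + (-60)² + 0²) = √7200 ≈ 84.8528
area = ½ · 84.8528 ≈ 42.426

42.426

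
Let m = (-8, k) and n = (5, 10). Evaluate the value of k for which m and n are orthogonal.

m · n = (-8)·5 + k·10 = -40 + 10k
Set equal to 0: 10k = 40, so k = 4.

4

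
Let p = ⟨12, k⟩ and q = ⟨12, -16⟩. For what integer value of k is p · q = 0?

9

p · q = 12·12 + k·(-16) = 144 - 16k
Set equal to 0: -16k = -144, so k = 9.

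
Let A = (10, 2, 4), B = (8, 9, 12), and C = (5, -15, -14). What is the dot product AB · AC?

-253

AB = B − A = (-2, 7, 8)
AC = C − A = (-5, -17, -18)
AB · AC = (-2)·(-5) + 7·(-17) + 8·(-18) = 10 - 119 - 144 = -253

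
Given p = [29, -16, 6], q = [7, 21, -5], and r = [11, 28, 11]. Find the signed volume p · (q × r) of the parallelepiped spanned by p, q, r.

12661

q × r:
i: 21·11 - (-5)·28 = 231 - (-140) = 371
j: (-5)·11 - 7·11 = -55 - 77 = -132
k: 7·28 - 21·11 = 196 - 231 = -35
q × r = (371, -132, -35)
p · (q × r) = 29·371 + (-16)·(-132) + 6·(-35) = 10759 + 2112 - 210 = 12661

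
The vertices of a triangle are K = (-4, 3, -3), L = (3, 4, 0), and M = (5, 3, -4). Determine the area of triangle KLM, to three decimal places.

17.593

KL = (7, 1, 3),  KM = (9, 0, -1)
i: 1·(-1) - 3·0 = -1 - 0 = -1
j: 3·9 - 7·(-1) = 27 - (-7) = 34
k: 7·0 - 1·9 = 0 - 9 = -9
KL × KM = (-1, 34, -9)
|KL × KM| = √1238 ≈ 35.1852
area = ½ · 35.1852 ≈ 17.593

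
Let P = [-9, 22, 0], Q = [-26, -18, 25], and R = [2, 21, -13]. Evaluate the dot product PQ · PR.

PQ = Q − P = (-17, -40, 25)
PR = R − P = (11, -1, -13)
PQ · PR = (-17)·11 + (-40)·(-1) + 25·(-13) = -187 + 40 - 325 = -472

-472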